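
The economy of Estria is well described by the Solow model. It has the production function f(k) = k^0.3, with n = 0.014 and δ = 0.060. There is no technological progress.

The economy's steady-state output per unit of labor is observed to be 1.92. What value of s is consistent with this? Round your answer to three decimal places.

s ≈ 0.339

Steady state requires s·f(k) = (n + δ)·k, i.e. s·k^α = (n + δ)·k.
Since y* = [s/(n + δ)]^(α/(1−α)), we have s/(n + δ) = (y*)^((1−α)/α) = 1.92^2.3333 = 4.5817.
Therefore s = 4.5817 × (n + δ) = 4.5817 × 0.074 = 0.3390.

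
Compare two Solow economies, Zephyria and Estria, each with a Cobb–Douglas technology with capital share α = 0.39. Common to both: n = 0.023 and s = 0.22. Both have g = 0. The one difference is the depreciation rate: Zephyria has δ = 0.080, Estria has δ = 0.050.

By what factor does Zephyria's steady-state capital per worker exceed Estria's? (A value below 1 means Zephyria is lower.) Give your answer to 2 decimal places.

k*_Z / k*_E ≈ 0.57

Steady-state k* = [s/(n + δ)]^(1/(1−α)), so the ratio is [ (s_Z/(n + δ)_Z) / (s_E/(n + δ)_E) ]^1.6393.
s_Z/(n + δ)_Z = 0.22/0.103 = 2.1359; s_E/(n + δ)_E = 0.22/0.073 = 3.0137.
Ratio = (2.1359/3.0137)^1.6393 = 0.7087^1.6393 ≈ 0.5687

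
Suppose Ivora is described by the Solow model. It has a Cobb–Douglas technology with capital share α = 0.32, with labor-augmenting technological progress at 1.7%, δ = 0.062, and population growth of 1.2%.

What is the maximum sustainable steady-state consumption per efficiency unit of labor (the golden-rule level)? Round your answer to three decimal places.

At the golden rule, f'(k) = n + g + δ, so α·k^(α−1) = n + g + δ and k_gold = (α/(n + g + δ))^(1/(1−α)).
k_gold = (0.32/0.091)^(1/0.68) = 3.5165^1.4706 ≈ 6.3549
c_gold = f(k_gold) − (n + g + δ)·k_gold = 1.8072 − 0.091×6.3549 ≈ 1.2289

c_gold ≈ 1.229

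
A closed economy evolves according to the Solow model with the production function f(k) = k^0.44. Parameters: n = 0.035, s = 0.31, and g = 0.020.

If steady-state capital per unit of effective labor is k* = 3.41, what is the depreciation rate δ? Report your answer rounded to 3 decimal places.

In steady state, investment equals break-even investment: s·k^α = (n + g + δ)·k.
So s / (n + g + δ) = (k*)^(1−α) = 3.41^0.56 = 1.9877.
Therefore n + g + δ = s / 1.9877 = 0.31 / 1.9877 = 0.1560, so δ = 0.1560 − 0.055 = 0.1010.

δ ≈ 0.101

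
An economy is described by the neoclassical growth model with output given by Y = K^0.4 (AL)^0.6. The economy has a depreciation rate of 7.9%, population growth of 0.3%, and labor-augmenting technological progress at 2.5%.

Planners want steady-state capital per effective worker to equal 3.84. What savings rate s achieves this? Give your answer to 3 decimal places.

s ≈ 0.240

Steady state requires s·f(k) = (n + g + δ)·k, i.e. s·k^α = (n + g + δ)·k.
So s / (n + g + δ) = (k*)^(1−α) = 3.84^0.6 = 2.2418.
Therefore s = 2.2418 × (n + g + δ) = 2.2418 × 0.107 = 0.2399.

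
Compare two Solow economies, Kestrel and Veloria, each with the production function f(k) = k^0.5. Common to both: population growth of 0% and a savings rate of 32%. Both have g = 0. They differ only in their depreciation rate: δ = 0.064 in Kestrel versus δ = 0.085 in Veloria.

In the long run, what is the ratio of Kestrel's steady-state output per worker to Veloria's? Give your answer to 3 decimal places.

Steady-state y* = [s/(n + δ)]^(α/(1−α)), so the ratio is [ (s_K/(n + δ)_K) / (s_V/(n + δ)_V) ]^1.
s_K/(n + δ)_K = 0.32/0.064 = 5.0000; s_V/(n + δ)_V = 0.32/0.085 = 3.7647.
Ratio = (5.0000/3.7647)^1 = 1.3281^1 ≈ 1.3281

y*_K / y*_V ≈ 1.328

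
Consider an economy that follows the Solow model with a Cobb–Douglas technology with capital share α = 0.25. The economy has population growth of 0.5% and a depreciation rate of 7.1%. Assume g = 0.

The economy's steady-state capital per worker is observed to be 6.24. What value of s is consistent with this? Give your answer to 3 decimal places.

In steady state, investment equals break-even investment: s·k^α = (n + δ)·k.
So s / (n + δ) = (k*)^(1−α) = 6.24^0.75 = 3.9481.
Therefore s = 3.9481 × (n + δ) = 3.9481 × 0.076 = 0.3001.

s ≈ 0.300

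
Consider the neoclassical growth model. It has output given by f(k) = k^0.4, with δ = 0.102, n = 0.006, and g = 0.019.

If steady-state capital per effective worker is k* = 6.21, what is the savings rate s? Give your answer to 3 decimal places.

Steady state requires s·f(k) = (n + g + δ)·k, i.e. s·k^α = (n + g + δ)·k.
So s / (n + g + δ) = (k*)^(1−α) = 6.21^0.6 = 2.9913.
Therefore s = 2.9913 × (n + g + δ) = 2.9913 × 0.127 = 0.3799.

s ≈ 0.380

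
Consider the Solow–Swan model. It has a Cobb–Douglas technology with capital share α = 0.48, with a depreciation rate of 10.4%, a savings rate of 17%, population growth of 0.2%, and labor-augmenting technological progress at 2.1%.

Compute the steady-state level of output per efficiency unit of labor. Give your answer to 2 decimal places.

In steady state, investment equals break-even investment: s·k^α = (n + g + δ)·k.
Dividing both sides by k: k^(1−α) = s / (n + g + δ).
k^0.52 = 0.17 / (0.002 + 0.021 + 0.104) = 0.17 / 0.127 = 1.3386
k* = 1.3386^(1/0.52) ≈ 1.7521
y* = (k*)^α = 1.7521^0.48 ≈ 1.3089

y* = 1.31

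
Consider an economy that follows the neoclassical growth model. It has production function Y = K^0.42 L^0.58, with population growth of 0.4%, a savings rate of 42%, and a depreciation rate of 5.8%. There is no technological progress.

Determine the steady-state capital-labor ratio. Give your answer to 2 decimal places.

k* = 27.07

In steady state, investment equals break-even investment: s·k^α = (n + δ)·k.
Rearranging, k^(1−α) = s / (n + δ).
k^0.58 = 0.42 / (0.004 + 0.058) = 0.42 / 0.062 = 6.7742
k* = 6.7742^(1/0.58) ≈ 27.0716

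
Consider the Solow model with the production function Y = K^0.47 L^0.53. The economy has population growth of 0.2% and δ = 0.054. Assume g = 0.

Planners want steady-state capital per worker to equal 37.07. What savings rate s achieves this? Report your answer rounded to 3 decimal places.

s ≈ 0.380

At the steady state, Δk = 0, so s·k^α = (n + δ)·k.
So s / (n + δ) = (k*)^(1−α) = 37.07^0.53 = 6.7855.
Therefore s = 6.7855 × (n + δ) = 6.7855 × 0.056 = 0.3800.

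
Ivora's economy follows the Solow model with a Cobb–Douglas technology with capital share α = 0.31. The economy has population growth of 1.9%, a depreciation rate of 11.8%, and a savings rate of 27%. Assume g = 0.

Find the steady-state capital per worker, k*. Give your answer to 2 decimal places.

k* = 2.67

At the steady state, Δk = 0, so s·k^α = (n + δ)·k.
Rearranging, k^(1−α) = s / (n + δ).
k^0.69 = 0.27 / (0.019 + 0.118) = 0.27 / 0.137 = 1.9708
k* = 1.9708^(1/0.69) ≈ 2.6731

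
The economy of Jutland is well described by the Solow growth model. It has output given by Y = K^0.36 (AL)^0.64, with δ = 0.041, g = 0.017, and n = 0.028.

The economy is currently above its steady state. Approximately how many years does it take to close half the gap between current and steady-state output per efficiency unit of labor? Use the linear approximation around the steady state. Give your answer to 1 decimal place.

Near the steady state the convergence rate is λ = (1 − α)(n + g + δ).
λ = (1 − 0.36) × 0.086 = 0.64 × 0.086 = 0.05504
Half-life = ln 2 / λ = 0.6931 / 0.05504 ≈ 12.59 years

about 12.6 years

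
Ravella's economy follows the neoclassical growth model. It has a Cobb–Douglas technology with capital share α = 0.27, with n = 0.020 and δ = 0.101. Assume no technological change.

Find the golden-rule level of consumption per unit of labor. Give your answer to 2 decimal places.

At the golden rule, f'(k) = n + δ, so α·k^(α−1) = n + δ and k_gold = (α/(n + δ))^(1/(1−α)).
k_gold = (0.27/0.121)^(1/0.73) = 2.2314^1.3699 ≈ 3.0027
c_gold = f(k_gold) − (n + δ)·k_gold = 1.3456 − 0.121×3.0027 ≈ 0.9823

c_gold ≈ 0.98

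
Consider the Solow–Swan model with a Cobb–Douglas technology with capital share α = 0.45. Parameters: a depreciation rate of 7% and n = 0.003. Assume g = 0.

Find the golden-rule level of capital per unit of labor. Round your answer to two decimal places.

k_gold ≈ 27.30

The golden rule sets f'(k) = n + δ, i.e. α·k^(α−1) = n + δ.
So k^(1−α) = α / (n + δ) = 0.45 / 0.073 = 6.1644.
k_gold = 6.1644^(1/0.55) ≈ 27.3002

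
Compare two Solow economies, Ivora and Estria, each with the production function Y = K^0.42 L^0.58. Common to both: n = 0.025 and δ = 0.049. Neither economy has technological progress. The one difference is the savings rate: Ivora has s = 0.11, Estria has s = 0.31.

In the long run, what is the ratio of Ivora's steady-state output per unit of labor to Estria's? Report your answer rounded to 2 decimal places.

Steady-state y* = [s/(n + δ)]^(α/(1−α)), so the ratio is [ (s_I/(n + δ)_I) / (s_E/(n + δ)_E) ]^0.7241.
s_I/(n + δ)_I = 0.11/0.074 = 1.4865; s_E/(n + δ)_E = 0.31/0.074 = 4.1892.
Ratio = (1.4865/4.1892)^0.7241 = 0.3548^0.7241 ≈ 0.4722

ratio ≈ 0.47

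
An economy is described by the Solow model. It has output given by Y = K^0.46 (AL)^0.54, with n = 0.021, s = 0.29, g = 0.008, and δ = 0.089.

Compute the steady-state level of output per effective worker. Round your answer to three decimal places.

In steady state, investment equals break-even investment: s·k^α = (n + g + δ)·k.
Dividing both sides by k: k^(1−α) = s / (n + g + δ).
k^0.54 = 0.29 / (0.021 + 0.008 + 0.089) = 0.29 / 0.118 = 2.4576
k* = 2.4576^(1/0.54) ≈ 5.2865
y* = (k*)^α = 5.2865^0.46 ≈ 2.1511

y* = 2.151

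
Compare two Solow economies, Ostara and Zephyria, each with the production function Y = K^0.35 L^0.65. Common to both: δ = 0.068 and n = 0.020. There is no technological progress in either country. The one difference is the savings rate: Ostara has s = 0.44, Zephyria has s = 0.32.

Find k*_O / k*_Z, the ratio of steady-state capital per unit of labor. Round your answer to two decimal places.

ratio ≈ 1.63

Steady-state k* = [s/(n + δ)]^(1/(1−α)), so the ratio is [ (s_O/(n + δ)_O) / (s_Z/(n + δ)_Z) ]^1.5385.
s_O/(n + δ)_O = 0.44/0.088 = 5.0000; s_Z/(n + δ)_Z = 0.32/0.088 = 3.6364.
Ratio = (5.0000/3.6364)^1.5385 = 1.3750^1.5385 ≈ 1.6322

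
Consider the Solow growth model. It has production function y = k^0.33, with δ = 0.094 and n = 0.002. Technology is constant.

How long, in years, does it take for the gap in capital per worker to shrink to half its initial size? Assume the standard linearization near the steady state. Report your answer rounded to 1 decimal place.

half-life ≈ 10.8 years

Near the steady state the convergence rate is λ = (1 − α)(n + δ).
λ = (1 − 0.33) × 0.096 = 0.67 × 0.096 = 0.06432
Half-life = ln 2 / λ = 0.6931 / 0.06432 ≈ 10.78 years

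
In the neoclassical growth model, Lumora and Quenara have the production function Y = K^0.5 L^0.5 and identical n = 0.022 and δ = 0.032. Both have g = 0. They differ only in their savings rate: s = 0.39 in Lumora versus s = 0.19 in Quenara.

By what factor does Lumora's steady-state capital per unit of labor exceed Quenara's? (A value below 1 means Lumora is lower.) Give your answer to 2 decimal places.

Steady-state k* = [s/(n + δ)]^(1/(1−α)), so the ratio is [ (s_L/(n + δ)_L) / (s_Q/(n + δ)_Q) ]^2.
s_L/(n + δ)_L = 0.39/0.054 = 7.2222; s_Q/(n + δ)_Q = 0.19/0.054 = 3.5185.
Ratio = (7.2222/3.5185)^2 = 2.0526^2 ≈ 4.2132

k*_L / k*_Q ≈ 4.21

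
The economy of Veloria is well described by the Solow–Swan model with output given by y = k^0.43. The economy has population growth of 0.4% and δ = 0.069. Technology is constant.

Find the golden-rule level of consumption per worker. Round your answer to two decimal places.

c_gold ≈ 2.17

At the golden rule, f'(k) = n + δ, so α·k^(α−1) = n + δ and k_gold = (α/(n + δ))^(1/(1−α)).
k_gold = (0.43/0.073)^(1/0.57) = 5.8904^1.7544 ≈ 22.4462
c_gold = f(k_gold) − (n + δ)·k_gold = 3.8106 − 0.073×22.4462 ≈ 2.1720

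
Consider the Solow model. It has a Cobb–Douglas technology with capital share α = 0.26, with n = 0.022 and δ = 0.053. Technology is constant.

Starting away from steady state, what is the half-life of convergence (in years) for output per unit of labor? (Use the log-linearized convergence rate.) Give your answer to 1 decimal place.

half-life ≈ 12.5 years

Near the steady state the convergence rate is λ = (1 − α)(n + δ).
λ = (1 − 0.26) × 0.075 = 0.74 × 0.075 = 0.0555
Half-life = ln 2 / λ = 0.6931 / 0.0555 ≈ 12.49 years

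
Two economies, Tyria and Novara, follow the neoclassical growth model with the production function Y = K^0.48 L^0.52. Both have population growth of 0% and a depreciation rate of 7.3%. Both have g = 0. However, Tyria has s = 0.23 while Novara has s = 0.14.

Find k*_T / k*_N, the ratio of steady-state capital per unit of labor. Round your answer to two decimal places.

Steady-state k* = [s/(n + δ)]^(1/(1−α)), so the ratio is [ (s_T/(n + δ)_T) / (s_N/(n + δ)_N) ]^1.9231.
s_T/(n + δ)_T = 0.23/0.073 = 3.1507; s_N/(n + δ)_N = 0.14/0.073 = 1.9178.
Ratio = (3.1507/1.9178)^1.9231 = 1.6429^1.9231 ≈ 2.5980

k*_T / k*_N ≈ 2.60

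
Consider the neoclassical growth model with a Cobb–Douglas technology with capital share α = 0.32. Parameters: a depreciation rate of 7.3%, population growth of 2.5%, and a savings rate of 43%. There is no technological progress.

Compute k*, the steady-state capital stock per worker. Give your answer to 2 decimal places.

In steady state, investment equals break-even investment: s·k^α = (n + δ)·k.
Rearranging, k^(1−α) = s / (n + δ).
k^0.68 = 0.43 / (0.025 + 0.073) = 0.43 / 0.098 = 4.3878
k* = 4.3878^(1/0.68) ≈ 8.8000

k* ≈ 8.80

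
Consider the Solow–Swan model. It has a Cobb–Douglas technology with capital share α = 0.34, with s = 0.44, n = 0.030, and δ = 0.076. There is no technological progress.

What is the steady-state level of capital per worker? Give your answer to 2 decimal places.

Steady state requires s·f(k) = (n + δ)·k, i.e. s·k^α = (n + δ)·k.
Rearranging, k^(1−α) = s / (n + δ).
k^0.66 = 0.44 / (0.030 + 0.076) = 0.44 / 0.106 = 4.1509
k* = 4.1509^(1/0.66) ≈ 8.6413

k* ≈ 8.64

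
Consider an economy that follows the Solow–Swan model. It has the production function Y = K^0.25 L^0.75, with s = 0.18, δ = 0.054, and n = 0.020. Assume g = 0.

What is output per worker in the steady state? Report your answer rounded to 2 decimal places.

y* ≈ 1.34

Steady state requires s·f(k) = (n + δ)·k, i.e. s·k^α = (n + δ)·k.
Rearranging, k^(1−α) = s / (n + δ).
k^0.75 = 0.18 / (0.020 + 0.054) = 0.18 / 0.074 = 2.4324
k* = 2.4324^(1/0.75) ≈ 3.2712
y* = (k*)^α = 3.2712^0.25 ≈ 1.3449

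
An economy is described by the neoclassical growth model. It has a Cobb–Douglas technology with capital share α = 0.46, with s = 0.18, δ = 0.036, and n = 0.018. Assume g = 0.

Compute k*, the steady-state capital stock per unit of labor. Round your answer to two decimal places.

In steady state, investment equals break-even investment: s·k^α = (n + δ)·k.
Dividing both sides by k: k^(1−α) = s / (n + δ).
k^0.54 = 0.18 / (0.018 + 0.036) = 0.18 / 0.054 = 3.3333
k* = 3.3333^(1/0.54) ≈ 9.2958

k* = 9.30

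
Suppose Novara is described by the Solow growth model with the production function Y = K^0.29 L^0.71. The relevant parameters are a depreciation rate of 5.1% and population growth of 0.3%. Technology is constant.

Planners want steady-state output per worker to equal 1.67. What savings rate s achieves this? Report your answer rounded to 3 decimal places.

s ≈ 0.190

At the steady state, Δk = 0, so s·k^α = (n + δ)·k.
Since y* = [s/(n + δ)]^(α/(1−α)), we have s/(n + δ) = (y*)^((1−α)/α) = 1.67^2.4483 = 3.5098.
Therefore s = 3.5098 × (n + δ) = 3.5098 × 0.054 = 0.1895.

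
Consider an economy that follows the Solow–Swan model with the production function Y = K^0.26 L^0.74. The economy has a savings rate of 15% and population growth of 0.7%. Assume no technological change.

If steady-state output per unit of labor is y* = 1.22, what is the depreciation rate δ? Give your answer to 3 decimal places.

Steady state requires s·f(k) = (n + δ)·k, i.e. s·k^α = (n + δ)·k.
Since y* = [s/(n + δ)]^(α/(1−α)), we have s/(n + δ) = (y*)^((1−α)/α) = 1.22^2.8462 = 1.7612.
Therefore n + δ = s / 1.7612 = 0.15 / 1.7612 = 0.0852, so δ = 0.0852 − 0.007 = 0.0782.

δ ≈ 0.078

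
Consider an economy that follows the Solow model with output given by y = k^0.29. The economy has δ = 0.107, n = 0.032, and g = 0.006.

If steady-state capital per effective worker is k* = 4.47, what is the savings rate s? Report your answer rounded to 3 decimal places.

Steady state requires s·f(k) = (n + g + δ)·k, i.e. s·k^α = (n + g + δ)·k.
So s / (n + g + δ) = (k*)^(1−α) = 4.47^0.71 = 2.8955.
Therefore s = 2.8955 × (n + g + δ) = 2.8955 × 0.145 = 0.4198.

s ≈ 0.420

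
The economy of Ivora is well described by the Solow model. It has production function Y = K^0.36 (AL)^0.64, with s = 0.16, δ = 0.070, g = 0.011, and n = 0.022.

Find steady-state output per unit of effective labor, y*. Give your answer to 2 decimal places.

In steady state, investment equals break-even investment: s·k^α = (n + g + δ)·k.
Dividing both sides by k: k^(1−α) = s / (n + g + δ).
k^0.64 = 0.16 / (0.022 + 0.011 + 0.070) = 0.16 / 0.103 = 1.5534
k* = 1.5534^(1/0.64) ≈ 1.9901
y* = (k*)^α = 1.9901^0.36 ≈ 1.2811

y* ≈ 1.28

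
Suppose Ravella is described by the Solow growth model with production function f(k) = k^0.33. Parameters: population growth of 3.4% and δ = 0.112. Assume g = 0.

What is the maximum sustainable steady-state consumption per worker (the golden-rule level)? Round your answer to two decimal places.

c_gold ≈ 1.00

At the golden rule, f'(k) = n + δ, so α·k^(α−1) = n + δ and k_gold = (α/(n + δ))^(1/(1−α)).
k_gold = (0.33/0.146)^(1/0.67) = 2.2603^1.4925 ≈ 3.3775
c_gold = f(k_gold) − (n + δ)·k_gold = 1.4943 − 0.146×3.3775 ≈ 1.0012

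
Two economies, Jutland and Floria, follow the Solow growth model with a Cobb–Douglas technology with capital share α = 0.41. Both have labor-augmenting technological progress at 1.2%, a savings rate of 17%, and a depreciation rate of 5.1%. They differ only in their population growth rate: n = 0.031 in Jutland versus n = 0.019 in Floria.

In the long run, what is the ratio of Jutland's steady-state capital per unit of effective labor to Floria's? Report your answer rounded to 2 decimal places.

ratio ≈ 0.79

Steady-state k* = [s/(n + g + δ)]^(1/(1−α)), so the ratio is [ (s_J/(n + g + δ)_J) / (s_F/(n + g + δ)_F) ]^1.6949.
s_J/(n + g + δ)_J = 0.17/0.094 = 1.8085; s_F/(n + g + δ)_F = 0.17/0.082 = 2.0732.
Ratio = (1.8085/2.0732)^1.6949 = 0.8723^1.6949 ≈ 0.7933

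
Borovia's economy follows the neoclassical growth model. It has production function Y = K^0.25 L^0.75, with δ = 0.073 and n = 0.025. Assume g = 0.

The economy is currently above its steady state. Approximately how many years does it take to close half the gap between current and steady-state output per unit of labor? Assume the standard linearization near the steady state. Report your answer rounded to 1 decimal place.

Near the steady state the convergence rate is λ = (1 − α)(n + δ).
λ = (1 − 0.25) × 0.098 = 0.75 × 0.098 = 0.0735
Half-life = ln 2 / λ = 0.6931 / 0.0735 ≈ 9.43 years

t_½ ≈ 9.4 years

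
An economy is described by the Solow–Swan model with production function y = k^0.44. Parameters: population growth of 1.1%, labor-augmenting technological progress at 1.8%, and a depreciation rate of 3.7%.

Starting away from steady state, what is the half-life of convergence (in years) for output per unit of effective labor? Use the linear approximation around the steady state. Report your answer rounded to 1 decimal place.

t_½ ≈ 18.8 years

Near the steady state the convergence rate is λ = (1 − α)(n + g + δ).
λ = (1 − 0.44) × 0.066 = 0.56 × 0.066 = 0.03696
Half-life = ln 2 / λ = 0.6931 / 0.03696 ≈ 18.75 years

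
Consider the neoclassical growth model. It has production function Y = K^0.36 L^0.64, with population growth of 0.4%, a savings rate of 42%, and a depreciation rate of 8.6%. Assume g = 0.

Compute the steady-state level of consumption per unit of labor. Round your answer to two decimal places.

In steady state, investment equals break-even investment: s·k^α = (n + δ)·k.
Rearranging, k^(1−α) = s / (n + δ).
k^0.64 = 0.42 / (0.004 + 0.086) = 0.42 / 0.090 = 4.6667
k* = 4.6667^(1/0.64) ≈ 11.1001
y* = (k*)^α = 11.1001^0.36 ≈ 2.3786
c* = (1 − s)·y* = (1 − 0.42) × 2.3786 ≈ 1.3796

c* ≈ 1.38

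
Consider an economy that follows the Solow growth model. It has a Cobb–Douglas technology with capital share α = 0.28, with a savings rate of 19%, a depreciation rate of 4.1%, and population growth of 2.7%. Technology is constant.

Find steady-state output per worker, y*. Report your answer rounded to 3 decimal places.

At the steady state, Δk = 0, so s·k^α = (n + δ)·k.
Dividing both sides by k: k^(1−α) = s / (n + δ).
k^0.72 = 0.19 / (0.027 + 0.041) = 0.19 / 0.068 = 2.7941
k* = 2.7941^(1/0.72) ≈ 4.1666
y* = (k*)^α = 4.1666^0.28 ≈ 1.4912

y* = 1.491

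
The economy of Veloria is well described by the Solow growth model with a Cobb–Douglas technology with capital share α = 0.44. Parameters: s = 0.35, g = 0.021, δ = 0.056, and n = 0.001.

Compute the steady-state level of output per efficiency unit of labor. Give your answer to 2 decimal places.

At the steady state, Δk = 0, so s·k^α = (n + g + δ)·k.
Dividing both sides by k: k^(1−α) = s / (n + g + δ).
k^0.56 = 0.35 / (0.001 + 0.021 + 0.056) = 0.35 / 0.078 = 4.4872
k* = 4.4872^(1/0.56) ≈ 14.5963
y* = (k*)^α = 14.5963^0.44 ≈ 3.2529

y* ≈ 3.25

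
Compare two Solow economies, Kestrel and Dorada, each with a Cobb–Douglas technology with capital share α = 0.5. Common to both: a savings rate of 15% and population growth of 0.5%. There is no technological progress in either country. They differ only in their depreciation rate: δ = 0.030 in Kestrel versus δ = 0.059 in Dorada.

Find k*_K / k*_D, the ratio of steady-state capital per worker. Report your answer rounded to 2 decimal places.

k*_K / k*_D ≈ 3.34

Steady-state k* = [s/(n + δ)]^(1/(1−α)), so the ratio is [ (s_K/(n + δ)_K) / (s_D/(n + δ)_D) ]^2.
s_K/(n + δ)_K = 0.15/0.035 = 4.2857; s_D/(n + δ)_D = 0.15/0.064 = 2.3438.
Ratio = (4.2857/2.3438)^2 = 1.8285^2 ≈ 3.3434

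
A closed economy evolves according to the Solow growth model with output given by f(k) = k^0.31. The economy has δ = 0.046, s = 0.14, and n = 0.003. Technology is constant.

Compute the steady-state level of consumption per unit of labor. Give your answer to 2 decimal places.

c* ≈ 1.38

Steady state requires s·f(k) = (n + δ)·k, i.e. s·k^α = (n + δ)·k.
Rearranging, k^(1−α) = s / (n + δ).
k^0.69 = 0.14 / (0.003 + 0.046) = 0.14 / 0.049 = 2.8571
k* = 2.8571^(1/0.69) ≈ 4.5789
y* = (k*)^α = 4.5789^0.31 ≈ 1.6026
c* = (1 − s)·y* = (1 − 0.14) × 1.6026 ≈ 1.3782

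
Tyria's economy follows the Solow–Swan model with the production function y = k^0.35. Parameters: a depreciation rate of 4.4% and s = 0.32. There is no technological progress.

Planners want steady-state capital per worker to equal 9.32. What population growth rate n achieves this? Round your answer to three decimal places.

n ≈ 0.031

At the steady state, Δk = 0, so s·k^α = (n + δ)·k.
So s / (n + δ) = (k*)^(1−α) = 9.32^0.65 = 4.2670.
Therefore n + δ = s / 4.2670 = 0.32 / 4.2670 = 0.0750, so n = 0.0750 − 0.044 = 0.0310.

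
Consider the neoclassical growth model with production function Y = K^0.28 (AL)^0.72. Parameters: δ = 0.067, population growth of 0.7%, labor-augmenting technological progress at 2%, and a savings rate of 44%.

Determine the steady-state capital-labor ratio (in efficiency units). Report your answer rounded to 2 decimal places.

k* ≈ 8.53

Steady state requires s·f(k) = (n + g + δ)·k, i.e. s·k^α = (n + g + δ)·k.
Rearranging, k^(1−α) = s / (n + g + δ).
k^0.72 = 0.44 / (0.007 + 0.020 + 0.067) = 0.44 / 0.094 = 4.6809
k* = 4.6809^(1/0.72) ≈ 8.5313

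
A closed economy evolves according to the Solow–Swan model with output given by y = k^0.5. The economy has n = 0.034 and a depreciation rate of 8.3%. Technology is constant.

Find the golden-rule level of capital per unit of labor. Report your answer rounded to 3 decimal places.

k_gold ≈ 18.263

The golden rule sets f'(k) = n + δ, i.e. α·k^(α−1) = n + δ.
So k^(1−α) = α / (n + δ) = 0.5 / 0.117 = 4.2735.
k_gold = 4.2735^(1/0.5) ≈ 18.2628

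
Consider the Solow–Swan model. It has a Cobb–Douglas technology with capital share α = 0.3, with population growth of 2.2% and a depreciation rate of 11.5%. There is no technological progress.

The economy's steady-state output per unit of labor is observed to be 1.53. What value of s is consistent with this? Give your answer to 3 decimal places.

In steady state, investment equals break-even investment: s·k^α = (n + δ)·k.
Since y* = [s/(n + δ)]^(α/(1−α)), we have s/(n + δ) = (y*)^((1−α)/α) = 1.53^2.3333 = 2.6974.
Therefore s = 2.6974 × (n + δ) = 2.6974 × 0.137 = 0.3695.

s ≈ 0.370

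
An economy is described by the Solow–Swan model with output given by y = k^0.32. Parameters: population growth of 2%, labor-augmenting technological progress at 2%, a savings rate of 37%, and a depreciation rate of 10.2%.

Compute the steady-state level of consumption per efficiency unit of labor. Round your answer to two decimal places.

At the steady state, Δk = 0, so s·k^α = (n + g + δ)·k.
Dividing both sides by k: k^(1−α) = s / (n + g + δ).
k^0.68 = 0.37 / (0.020 + 0.020 + 0.102) = 0.37 / 0.142 = 2.6056
k* = 2.6056^(1/0.68) ≈ 4.0891
y* = (k*)^α = 4.0891^0.32 ≈ 1.5694
c* = (1 − s)·y* = (1 − 0.37) × 1.5694 ≈ 0.9887

c* = 0.99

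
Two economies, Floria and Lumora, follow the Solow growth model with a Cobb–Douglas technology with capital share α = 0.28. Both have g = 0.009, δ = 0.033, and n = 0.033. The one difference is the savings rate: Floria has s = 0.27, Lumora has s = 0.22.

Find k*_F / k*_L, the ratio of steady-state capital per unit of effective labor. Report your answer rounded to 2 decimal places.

Steady-state k* = [s/(n + g + δ)]^(1/(1−α)), so the ratio is [ (s_F/(n + g + δ)_F) / (s_L/(n + g + δ)_L) ]^1.3889.
s_F/(n + g + δ)_F = 0.27/0.075 = 3.6000; s_L/(n + g + δ)_L = 0.22/0.075 = 2.9333.
Ratio = (3.6000/2.9333)^1.3889 = 1.2273^1.3889 ≈ 1.3291

k*_F / k*_L ≈ 1.33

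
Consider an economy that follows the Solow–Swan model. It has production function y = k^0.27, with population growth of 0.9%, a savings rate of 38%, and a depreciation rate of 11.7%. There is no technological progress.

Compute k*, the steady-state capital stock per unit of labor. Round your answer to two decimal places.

k* = 4.54

In steady state, investment equals break-even investment: s·k^α = (n + δ)·k.
Dividing both sides by k: k^(1−α) = s / (n + δ).
k^0.73 = 0.38 / (0.009 + 0.117) = 0.38 / 0.126 = 3.0159
k* = 3.0159^(1/0.73) ≈ 4.5367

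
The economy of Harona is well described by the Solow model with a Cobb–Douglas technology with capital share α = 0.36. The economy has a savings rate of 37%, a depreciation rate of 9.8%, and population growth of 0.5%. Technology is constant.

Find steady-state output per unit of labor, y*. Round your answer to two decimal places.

In steady state, investment equals break-even investment: s·k^α = (n + δ)·k.
Dividing both sides by k: k^(1−α) = s / (n + δ).
k^0.64 = 0.37 / (0.005 + 0.098) = 0.37 / 0.103 = 3.5922
k* = 3.5922^(1/0.64) ≈ 7.3748
y* = (k*)^α = 7.3748^0.36 ≈ 2.0530

y* = 2.05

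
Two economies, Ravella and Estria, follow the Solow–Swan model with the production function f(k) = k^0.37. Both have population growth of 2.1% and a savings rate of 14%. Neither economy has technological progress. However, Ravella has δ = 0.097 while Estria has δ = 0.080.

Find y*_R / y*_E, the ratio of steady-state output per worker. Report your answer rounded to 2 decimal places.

ratio ≈ 0.91

Steady-state y* = [s/(n + δ)]^(α/(1−α)), so the ratio is [ (s_R/(n + δ)_R) / (s_E/(n + δ)_E) ]^0.5873.
s_R/(n + δ)_R = 0.14/0.118 = 1.1864; s_E/(n + δ)_E = 0.14/0.101 = 1.3861.
Ratio = (1.1864/1.3861)^0.5873 = 0.8559^0.5873 ≈ 0.9127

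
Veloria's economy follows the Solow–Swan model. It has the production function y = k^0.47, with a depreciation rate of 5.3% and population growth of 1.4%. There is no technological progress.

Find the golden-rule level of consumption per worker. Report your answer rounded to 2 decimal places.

At the golden rule, f'(k) = n + δ, so α·k^(α−1) = n + δ and k_gold = (α/(n + δ))^(1/(1−α)).
k_gold = (0.47/0.067)^(1/0.53) = 7.0149^1.8868 ≈ 39.4706
c_gold = f(k_gold) − (n + δ)·k_gold = 5.6266 − 0.067×39.4706 ≈ 2.9821

c_gold ≈ 2.98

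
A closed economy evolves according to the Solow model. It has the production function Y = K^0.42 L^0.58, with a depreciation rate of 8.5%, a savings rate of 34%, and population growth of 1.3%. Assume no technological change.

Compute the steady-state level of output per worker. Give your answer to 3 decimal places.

At the steady state, Δk = 0, so s·k^α = (n + δ)·k.
Dividing both sides by k: k^(1−α) = s / (n + δ).
k^0.58 = 0.34 / (0.013 + 0.085) = 0.34 / 0.098 = 3.4694
k* = 3.4694^(1/0.58) ≈ 8.5403
y* = (k*)^α = 8.5403^0.42 ≈ 2.4616

y* ≈ 2.462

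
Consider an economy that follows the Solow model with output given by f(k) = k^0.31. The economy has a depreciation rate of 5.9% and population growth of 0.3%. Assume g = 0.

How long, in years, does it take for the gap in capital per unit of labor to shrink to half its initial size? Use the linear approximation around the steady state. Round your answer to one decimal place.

half-life ≈ 16.2 years

Near the steady state the convergence rate is λ = (1 − α)(n + δ).
λ = (1 − 0.31) × 0.062 = 0.69 × 0.062 = 0.04278
Half-life = ln 2 / λ = 0.6931 / 0.04278 ≈ 16.20 years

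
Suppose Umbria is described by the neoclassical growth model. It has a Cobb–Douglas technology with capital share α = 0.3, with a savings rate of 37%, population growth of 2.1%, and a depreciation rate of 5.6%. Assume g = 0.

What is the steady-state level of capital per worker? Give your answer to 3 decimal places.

At the steady state, Δk = 0, so s·k^α = (n + δ)·k.
Dividing both sides by k: k^(1−α) = s / (n + δ).
k^0.7 = 0.37 / (0.021 + 0.056) = 0.37 / 0.077 = 4.8052
k* = 4.8052^(1/0.7) ≈ 9.4162

k* ≈ 9.416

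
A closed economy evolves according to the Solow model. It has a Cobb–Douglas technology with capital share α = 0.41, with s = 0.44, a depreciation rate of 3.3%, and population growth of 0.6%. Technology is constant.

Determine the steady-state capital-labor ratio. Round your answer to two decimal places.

k* = 60.77

At the steady state, Δk = 0, so s·k^α = (n + δ)·k.
Dividing both sides by k: k^(1−α) = s / (n + δ).
k^0.59 = 0.44 / (0.006 + 0.033) = 0.44 / 0.039 = 11.2821
k* = 11.2821^(1/0.59) ≈ 60.7732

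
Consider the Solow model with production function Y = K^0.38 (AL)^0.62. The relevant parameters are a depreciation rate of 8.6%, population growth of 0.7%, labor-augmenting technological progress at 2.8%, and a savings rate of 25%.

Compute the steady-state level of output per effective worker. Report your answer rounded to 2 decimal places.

At the steady state, Δk = 0, so s·k^α = (n + g + δ)·k.
Dividing both sides by k: k^(1−α) = s / (n + g + δ).
k^0.62 = 0.25 / (0.007 + 0.028 + 0.086) = 0.25 / 0.121 = 2.0661
k* = 2.0661^(1/0.62) ≈ 3.2234
y* = (k*)^α = 3.2234^0.38 ≈ 1.5601

y* = 1.56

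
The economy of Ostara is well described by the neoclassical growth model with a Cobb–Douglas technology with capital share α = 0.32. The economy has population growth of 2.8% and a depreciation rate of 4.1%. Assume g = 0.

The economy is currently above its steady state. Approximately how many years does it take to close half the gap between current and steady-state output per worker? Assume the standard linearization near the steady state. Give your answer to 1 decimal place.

about 14.8 years

Near the steady state the convergence rate is λ = (1 − α)(n + δ).
λ = (1 − 0.32) × 0.069 = 0.68 × 0.069 = 0.04692
Half-life = ln 2 / λ = 0.6931 / 0.04692 ≈ 14.77 years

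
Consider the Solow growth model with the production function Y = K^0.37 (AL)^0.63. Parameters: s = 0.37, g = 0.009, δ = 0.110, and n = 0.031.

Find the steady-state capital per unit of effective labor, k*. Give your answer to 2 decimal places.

k* = 4.19

At the steady state, Δk = 0, so s·k^α = (n + g + δ)·k.
Rearranging, k^(1−α) = s / (n + g + δ).
k^0.63 = 0.37 / (0.031 + 0.009 + 0.110) = 0.37 / 0.150 = 2.4667
k* = 2.4667^(1/0.63) ≈ 4.1919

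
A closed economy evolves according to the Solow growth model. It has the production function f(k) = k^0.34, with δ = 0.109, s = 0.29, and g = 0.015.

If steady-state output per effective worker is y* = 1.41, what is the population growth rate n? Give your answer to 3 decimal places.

Steady state requires s·f(k) = (n + g + δ)·k, i.e. s·k^α = (n + g + δ)·k.
Since y* = [s/(n + g + δ)]^(α/(1−α)), we have s/(n + g + δ) = (y*)^((1−α)/α) = 1.41^1.9412 = 1.9483.
Therefore n + g + δ = s / 1.9483 = 0.29 / 1.9483 = 0.1488, so n = 0.1488 − 0.124 = 0.0248.

n ≈ 0.025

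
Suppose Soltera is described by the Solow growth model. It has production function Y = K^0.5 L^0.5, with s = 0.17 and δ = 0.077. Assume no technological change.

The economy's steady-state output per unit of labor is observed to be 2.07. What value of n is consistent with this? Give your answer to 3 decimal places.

n ≈ 0.005

In steady state, investment equals break-even investment: s·k^α = (n + δ)·k.
Since y* = [s/(n + δ)]^(α/(1−α)), we have s/(n + δ) = (y*)^((1−α)/α) = 2.07^1 = 2.0700.
Therefore n + δ = s / 2.0700 = 0.17 / 2.0700 = 0.0821, so n = 0.0821 − 0.077 = 0.0051.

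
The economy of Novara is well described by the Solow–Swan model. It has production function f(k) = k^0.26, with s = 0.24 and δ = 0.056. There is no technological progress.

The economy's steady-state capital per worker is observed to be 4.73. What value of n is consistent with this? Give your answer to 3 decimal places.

At the steady state, Δk = 0, so s·k^α = (n + δ)·k.
So s / (n + δ) = (k*)^(1−α) = 4.73^0.74 = 3.1579.
Therefore n + δ = s / 3.1579 = 0.24 / 3.1579 = 0.0760, so n = 0.0760 − 0.056 = 0.0200.

n ≈ 0.020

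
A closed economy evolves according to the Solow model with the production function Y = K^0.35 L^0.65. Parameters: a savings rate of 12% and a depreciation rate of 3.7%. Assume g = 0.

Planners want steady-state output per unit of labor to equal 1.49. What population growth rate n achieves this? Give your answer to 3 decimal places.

n ≈ 0.020

At the steady state, Δk = 0, so s·k^α = (n + δ)·k.
Since y* = [s/(n + δ)]^(α/(1−α)), we have s/(n + δ) = (y*)^((1−α)/α) = 1.49^1.8571 = 2.0971.
Therefore n + δ = s / 2.0971 = 0.12 / 2.0971 = 0.0572, so n = 0.0572 − 0.037 = 0.0202.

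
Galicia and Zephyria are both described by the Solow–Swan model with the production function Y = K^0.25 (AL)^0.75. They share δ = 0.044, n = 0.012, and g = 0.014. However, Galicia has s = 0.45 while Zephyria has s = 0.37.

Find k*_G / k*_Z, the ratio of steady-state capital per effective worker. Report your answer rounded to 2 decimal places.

ratio ≈ 1.30

Steady-state k* = [s/(n + g + δ)]^(1/(1−α)), so the ratio is [ (s_G/(n + g + δ)_G) / (s_Z/(n + g + δ)_Z) ]^1.3333.
s_G/(n + g + δ)_G = 0.45/0.070 = 6.4286; s_Z/(n + g + δ)_Z = 0.37/0.070 = 5.2857.
Ratio = (6.4286/5.2857)^1.3333 = 1.2162^1.3333 ≈ 1.2982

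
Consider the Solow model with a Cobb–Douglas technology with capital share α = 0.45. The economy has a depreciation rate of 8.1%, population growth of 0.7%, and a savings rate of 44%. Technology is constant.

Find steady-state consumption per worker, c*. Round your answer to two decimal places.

At the steady state, Δk = 0, so s·k^α = (n + δ)·k.
Dividing both sides by k: k^(1−α) = s / (n + δ).
k^0.55 = 0.44 / (0.007 + 0.081) = 0.44 / 0.088 = 5.0000
k* = 5.0000^(1/0.55) ≈ 18.6575
y* = (k*)^α = 18.6575^0.45 ≈ 3.7315
c* = (1 − s)·y* = (1 − 0.44) × 3.7315 ≈ 2.0896

c* = 2.09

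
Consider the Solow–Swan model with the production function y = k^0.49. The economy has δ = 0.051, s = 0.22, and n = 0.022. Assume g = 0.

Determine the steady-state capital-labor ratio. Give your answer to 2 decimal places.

At the steady state, Δk = 0, so s·k^α = (n + δ)·k.
Dividing both sides by k: k^(1−α) = s / (n + δ).
k^0.51 = 0.22 / (0.022 + 0.051) = 0.22 / 0.073 = 3.0137
k* = 3.0137^(1/0.51) ≈ 8.6978

k* ≈ 8.70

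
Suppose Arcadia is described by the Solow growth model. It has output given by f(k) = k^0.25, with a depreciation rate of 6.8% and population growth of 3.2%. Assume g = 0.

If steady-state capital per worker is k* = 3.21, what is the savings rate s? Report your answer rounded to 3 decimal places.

s ≈ 0.240

At the steady state, Δk = 0, so s·k^α = (n + δ)·k.
So s / (n + δ) = (k*)^(1−α) = 3.21^0.75 = 2.3982.
Therefore s = 2.3982 × (n + δ) = 2.3982 × 0.100 = 0.2398.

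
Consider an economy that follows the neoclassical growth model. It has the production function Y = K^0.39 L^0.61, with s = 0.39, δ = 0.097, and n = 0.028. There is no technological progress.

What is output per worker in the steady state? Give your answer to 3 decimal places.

At the steady state, Δk = 0, so s·k^α = (n + δ)·k.
Dividing both sides by k: k^(1−α) = s / (n + δ).
k^0.61 = 0.39 / (0.028 + 0.097) = 0.39 / 0.125 = 3.1200
k* = 3.1200^(1/0.61) ≈ 6.4579
y* = (k*)^α = 6.4579^0.39 ≈ 2.0698

y* = 2.070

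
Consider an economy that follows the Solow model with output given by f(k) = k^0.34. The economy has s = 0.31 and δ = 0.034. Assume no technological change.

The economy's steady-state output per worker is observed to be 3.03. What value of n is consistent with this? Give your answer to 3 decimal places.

n ≈ 0.002

Steady state requires s·f(k) = (n + δ)·k, i.e. s·k^α = (n + δ)·k.
Since y* = [s/(n + δ)]^(α/(1−α)), we have s/(n + δ) = (y*)^((1−α)/α) = 3.03^1.9412 = 8.6015.
Therefore n + δ = s / 8.6015 = 0.31 / 8.6015 = 0.0360, so n = 0.0360 − 0.034 = 0.0020.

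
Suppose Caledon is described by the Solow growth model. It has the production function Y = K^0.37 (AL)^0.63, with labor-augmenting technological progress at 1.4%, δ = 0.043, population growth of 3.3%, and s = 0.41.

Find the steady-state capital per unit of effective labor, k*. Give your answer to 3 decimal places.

k* = 11.100

Steady state requires s·f(k) = (n + g + δ)·k, i.e. s·k^α = (n + g + δ)·k.
Rearranging, k^(1−α) = s / (n + g + δ).
k^0.63 = 0.41 / (0.033 + 0.014 + 0.043) = 0.41 / 0.090 = 4.5556
k* = 4.5556^(1/0.63) ≈ 11.0997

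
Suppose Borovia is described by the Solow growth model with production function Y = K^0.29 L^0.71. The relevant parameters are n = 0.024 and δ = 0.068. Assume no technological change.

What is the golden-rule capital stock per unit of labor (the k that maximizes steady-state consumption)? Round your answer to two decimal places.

k_gold ≈ 5.04

The golden rule sets f'(k) = n + δ, i.e. α·k^(α−1) = n + δ.
So k^(1−α) = α / (n + δ) = 0.29 / 0.092 = 3.1522.
k_gold = 3.1522^(1/0.71) ≈ 5.0382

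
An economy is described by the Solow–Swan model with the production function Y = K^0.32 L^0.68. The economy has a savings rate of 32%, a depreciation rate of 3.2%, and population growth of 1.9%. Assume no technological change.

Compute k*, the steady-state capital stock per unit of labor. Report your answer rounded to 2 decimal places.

At the steady state, Δk = 0, so s·k^α = (n + δ)·k.
Dividing both sides by k: k^(1−α) = s / (n + δ).
k^0.68 = 0.32 / (0.019 + 0.032) = 0.32 / 0.051 = 6.2745
k* = 6.2745^(1/0.68) ≈ 14.8905

k* = 14.89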